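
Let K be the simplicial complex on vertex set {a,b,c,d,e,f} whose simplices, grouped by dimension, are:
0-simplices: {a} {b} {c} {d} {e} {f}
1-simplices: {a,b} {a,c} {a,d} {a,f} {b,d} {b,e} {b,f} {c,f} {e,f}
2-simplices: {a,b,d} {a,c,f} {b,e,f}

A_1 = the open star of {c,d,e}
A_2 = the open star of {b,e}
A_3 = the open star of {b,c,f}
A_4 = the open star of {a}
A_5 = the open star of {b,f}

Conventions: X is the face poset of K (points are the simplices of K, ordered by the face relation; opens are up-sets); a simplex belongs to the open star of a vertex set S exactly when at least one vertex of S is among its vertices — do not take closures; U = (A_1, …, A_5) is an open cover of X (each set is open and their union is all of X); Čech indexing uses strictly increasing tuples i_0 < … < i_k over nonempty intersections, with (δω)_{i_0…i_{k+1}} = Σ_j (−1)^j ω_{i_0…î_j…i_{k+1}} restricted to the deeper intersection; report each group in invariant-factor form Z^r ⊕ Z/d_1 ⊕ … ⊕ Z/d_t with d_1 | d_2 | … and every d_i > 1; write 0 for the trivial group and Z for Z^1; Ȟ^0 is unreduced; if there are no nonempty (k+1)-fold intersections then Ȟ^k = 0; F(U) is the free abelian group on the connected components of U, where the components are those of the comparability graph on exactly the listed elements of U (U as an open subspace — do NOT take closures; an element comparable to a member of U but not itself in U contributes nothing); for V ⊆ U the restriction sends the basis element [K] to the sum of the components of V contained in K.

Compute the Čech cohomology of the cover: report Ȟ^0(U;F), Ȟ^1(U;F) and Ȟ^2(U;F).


Ȟ^0(U;F) ≅ Z; Ȟ^1(U;F) ≅ Z; Ȟ^2(U;F) ≅ 0

nonempty intersections:
  A1={{c},{d},{e},{a,c},{a,d},{b,d},{b,e},{c,f},{e,f},{a,b,d},{a,c,f},{b,e,f}} A2={{b},{e},{a,b},{b,d},{b,e},{b,f},{e,f},{a,b,d},{b,e,f}} A3={{b},{c},{f},{a,b},{a,c},{a,f},{b,d},{b,e},{b,f},{c,f},{e,f},{a,b,d},{a,c,f},{b,e,f}} A4={{a},{a,b},{a,c},{a,d},{a,f},{a,b,d},{a,c,f}} A5={{b},{f},{a,b},{a,f},{b,d},{b,e},{b,f},{c,f},{e,f},{a,b,d},{a,c,f},{b,e,f}}
  A12={{e},{b,d},{b,e},{e,f},{a,b,d},{b,e,f}} A13={{c},{a,c},{b,d},{b,e},{c,f},{e,f},{a,b,d},{a,c,f},{b,e,f}} A14={{a,c},{a,d},{a,b,d},{a,c,f}} A15={{b,d},{b,e},{c,f},{e,f},{a,b,d},{a,c,f},{b,e,f}} A23={{b},{a,b},{b,d},{b,e},{b,f},{e,f},{a,b,d},{b,e,f}} A24={{a,b},{a,b,d}} A25={{b},{a,b},{b,d},{b,e},{b,f},{e,f},{a,b,d},{b,e,f}} A34={{a,b},{a,c},{a,f},{a,b,d},{a,c,f}} A35={{b},{f},{a,b},{a,f},{b,d},{b,e},{b,f},{c,f},{e,f},{a,b,d},{a,c,f},{b,e,f}} A45={{a,b},{a,f},{a,b,d},{a,c,f}}
  A123={{b,d},{b,e},{e,f},{a,b,d},{b,e,f}} A124={{a,b,d}} A125={{b,d},{b,e},{e,f},{a,b,d},{b,e,f}} A134={{a,c},{a,b,d},{a,c,f}} A135={{b,d},{b,e},{c,f},{e,f},{a,b,d},{a,c,f},{b,e,f}} A145={{a,b,d},{a,c,f}} A234={{a,b},{a,b,d}} A235={{b},{a,b},{b,d},{b,e},{b,f},{e,f},{a,b,d},{b,e,f}} A245={{a,b},{a,b,d}} A345={{a,b},{a,f},{a,b,d},{a,c,f}}
  A1234={{a,b,d}} A1235={{b,d},{b,e},{e,f},{a,b,d},{b,e,f}} A1245={{a,b,d}} A1345={{a,b,d},{a,c,f}} A2345={{a,b},{a,b,d}}
  A12345={{a,b,d}}
components per intersection:
  A1: {{c},{a,c},{c,f},{a,c,f}} {{d},{a,d},{b,d},{a,b,d}} {{e},{b,e},{e,f},{b,e,f}}
  A2: {{b},{e},{a,b},{b,d},{b,e},{b,f},{e,f},{a,b,d},{b,e,f}}
  A3: {{b},{c},{f},{a,b},{a,c},{a,f},{b,d},{b,e},{b,f},{c,f},{e,f},{a,b,d},{a,c,f},{b,e,f}}
  A4: {{a},{a,b},{a,c},{a,d},{a,f},{a,b,d},{a,c,f}}
  A5: {{b},{f},{a,b},{a,f},{b,d},{b,e},{b,f},{c,f},{e,f},{a,b,d},{a,c,f},{b,e,f}}
  A12: {{e},{b,e},{e,f},{b,e,f}} {{b,d},{a,b,d}}
  A13: {{c},{a,c},{c,f},{a,c,f}} {{b,d},{a,b,d}} {{b,e},{e,f},{b,e,f}}
  A14: {{a,c},{a,c,f}} {{a,d},{a,b,d}}
  A15: {{b,d},{a,b,d}} {{b,e},{e,f},{b,e,f}} {{c,f},{a,c,f}}
  A23: {{b},{a,b},{b,d},{b,e},{b,f},{e,f},{a,b,d},{b,e,f}}
  A24: {{a,b},{a,b,d}}
  A25: {{b},{a,b},{b,d},{b,e},{b,f},{e,f},{a,b,d},{b,e,f}}
  A34: {{a,b},{a,b,d}} {{a,c},{a,f},{a,c,f}}
  A35: {{b},{f},{a,b},{a,f},{b,d},{b,e},{b,f},{c,f},{e,f},{a,b,d},{a,c,f},{b,e,f}}
  A45: {{a,b},{a,b,d}} {{a,f},{a,c,f}}
  A123: {{b,d},{a,b,d}} {{b,e},{e,f},{b,e,f}}
  A124: {{a,b,d}}
  A125: {{b,d},{a,b,d}} {{b,e},{e,f},{b,e,f}}
  A134: {{a,c},{a,c,f}} {{a,b,d}}
  A135: {{b,d},{a,b,d}} {{b,e},{e,f},{b,e,f}} {{c,f},{a,c,f}}
  A145: {{a,b,d}} {{a,c,f}}
  A234: {{a,b},{a,b,d}}
  A235: {{b},{a,b},{b,d},{b,e},{b,f},{e,f},{a,b,d},{b,e,f}}
  A245: {{a,b},{a,b,d}}
  A345: {{a,b},{a,b,d}} {{a,f},{a,c,f}}
  A1234: {{a,b,d}}
  A1235: {{b,d},{a,b,d}} {{b,e},{e,f},{b,e,f}}
  A1245: {{a,b,d}}
  A1345: {{a,b,d}} {{a,c,f}}
  A2345: {{a,b},{a,b,d}}
  A12345: {{a,b,d}}
C dims 7,18,17,7; δ0: rk 6, SNF 1^6; δ1: rk 11, SNF 1^11; δ2: rk 6, SNF 1^6
Ȟ^0: (7−6)−0=1 ⇒ Z
Ȟ^1: (18−11)−6=1 ⇒ Z
Ȟ^2: (17−6)−11=0 ⇒ 0


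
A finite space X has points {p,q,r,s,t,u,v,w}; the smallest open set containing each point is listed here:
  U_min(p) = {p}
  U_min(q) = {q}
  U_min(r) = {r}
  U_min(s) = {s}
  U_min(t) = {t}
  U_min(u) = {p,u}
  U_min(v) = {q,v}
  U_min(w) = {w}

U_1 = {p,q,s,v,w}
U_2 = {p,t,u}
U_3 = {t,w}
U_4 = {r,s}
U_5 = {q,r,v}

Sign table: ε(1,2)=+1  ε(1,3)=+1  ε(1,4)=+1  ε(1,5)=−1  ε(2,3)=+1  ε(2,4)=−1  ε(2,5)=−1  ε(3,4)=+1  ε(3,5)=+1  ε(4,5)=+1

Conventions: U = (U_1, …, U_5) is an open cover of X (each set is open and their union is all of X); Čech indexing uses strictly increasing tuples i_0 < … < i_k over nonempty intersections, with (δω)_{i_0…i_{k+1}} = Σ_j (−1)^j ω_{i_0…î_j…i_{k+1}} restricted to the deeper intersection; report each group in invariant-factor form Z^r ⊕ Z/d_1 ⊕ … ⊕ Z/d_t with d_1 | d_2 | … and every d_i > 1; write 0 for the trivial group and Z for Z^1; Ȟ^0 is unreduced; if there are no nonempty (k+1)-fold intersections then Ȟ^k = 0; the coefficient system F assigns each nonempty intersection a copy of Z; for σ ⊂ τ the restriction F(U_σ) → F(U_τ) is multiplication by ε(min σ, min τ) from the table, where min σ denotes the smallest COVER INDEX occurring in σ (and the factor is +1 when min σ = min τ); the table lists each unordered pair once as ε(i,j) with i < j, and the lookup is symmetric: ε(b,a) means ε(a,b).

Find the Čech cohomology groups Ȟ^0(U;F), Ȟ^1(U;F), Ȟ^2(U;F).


nerve of the cover:
  U12={p} U13={w} U14={s} U15={q,v} U23={t} U45={r}
C dims 5,6; δ0: rk 5, SNF 1^4·2
Ȟ^0 = (5 − 5) − 0 = 0, so Ȟ^0 ≅ 0
Ȟ^1 = (6 − 0) − 5 = 1 plus torsion [2], so Ȟ^1 ≅ Z ⊕ Z/2
Ȟ^2 = (0 − 0) − 0 = 0, so Ȟ^2 ≅ 0

Ȟ^0 = 0, Ȟ^1 = Z ⊕ Z/2, Ȟ^2 = 0


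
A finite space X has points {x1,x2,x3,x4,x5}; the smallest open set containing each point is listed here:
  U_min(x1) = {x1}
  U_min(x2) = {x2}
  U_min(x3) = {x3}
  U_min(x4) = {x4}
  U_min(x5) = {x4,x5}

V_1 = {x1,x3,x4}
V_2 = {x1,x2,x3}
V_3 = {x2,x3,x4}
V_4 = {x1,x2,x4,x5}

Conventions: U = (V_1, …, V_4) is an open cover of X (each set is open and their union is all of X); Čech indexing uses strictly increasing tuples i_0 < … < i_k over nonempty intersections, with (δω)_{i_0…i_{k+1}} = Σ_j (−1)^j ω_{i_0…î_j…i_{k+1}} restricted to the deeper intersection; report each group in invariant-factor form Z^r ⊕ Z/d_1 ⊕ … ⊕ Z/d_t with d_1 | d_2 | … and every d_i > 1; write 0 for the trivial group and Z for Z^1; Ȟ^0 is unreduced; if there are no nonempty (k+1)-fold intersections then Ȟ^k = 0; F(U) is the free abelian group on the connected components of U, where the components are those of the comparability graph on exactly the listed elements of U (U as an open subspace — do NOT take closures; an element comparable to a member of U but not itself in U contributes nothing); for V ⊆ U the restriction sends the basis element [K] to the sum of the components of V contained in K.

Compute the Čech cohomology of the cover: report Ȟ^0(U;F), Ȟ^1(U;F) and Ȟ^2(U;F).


Ȟ^0 = Z^4, Ȟ^1 = 0, Ȟ^2 = 0

nerve simplices:
  V12={x1,x3} V13={x3,x4} V14={x1,x4} V23={x2,x3} V24={x1,x2} V34={x2,x4}
  V123={x3} V124={x1} V134={x4} V234={x2}
components per intersection:
  V1: {x1} {x3} {x4}
  V2: {x1} {x2} {x3}
  V3: {x2} {x3} {x4}
  V4: {x1} {x2} {x4,x5}
  V12: {x1} {x3}
  V13: {x3} {x4}
  V14: {x1} {x4}
  V23: {x2} {x3}
  V24: {x1} {x2}
  V34: {x2} {x4}
  V123: {x3}
  V124: {x1}
  V134: {x4}
  V234: {x2}
C dims 12,12,4; δ0: rk 8, SNF 1^8; δ1: rk 4, SNF 1^4
degree 0: 12−8−0 = 4 → Ȟ^0 ≅ Z^4
degree 1: 12−4−8 = 0 → Ȟ^1 ≅ 0
degree 2: 4−0−4 = 0 → Ȟ^2 ≅ 0


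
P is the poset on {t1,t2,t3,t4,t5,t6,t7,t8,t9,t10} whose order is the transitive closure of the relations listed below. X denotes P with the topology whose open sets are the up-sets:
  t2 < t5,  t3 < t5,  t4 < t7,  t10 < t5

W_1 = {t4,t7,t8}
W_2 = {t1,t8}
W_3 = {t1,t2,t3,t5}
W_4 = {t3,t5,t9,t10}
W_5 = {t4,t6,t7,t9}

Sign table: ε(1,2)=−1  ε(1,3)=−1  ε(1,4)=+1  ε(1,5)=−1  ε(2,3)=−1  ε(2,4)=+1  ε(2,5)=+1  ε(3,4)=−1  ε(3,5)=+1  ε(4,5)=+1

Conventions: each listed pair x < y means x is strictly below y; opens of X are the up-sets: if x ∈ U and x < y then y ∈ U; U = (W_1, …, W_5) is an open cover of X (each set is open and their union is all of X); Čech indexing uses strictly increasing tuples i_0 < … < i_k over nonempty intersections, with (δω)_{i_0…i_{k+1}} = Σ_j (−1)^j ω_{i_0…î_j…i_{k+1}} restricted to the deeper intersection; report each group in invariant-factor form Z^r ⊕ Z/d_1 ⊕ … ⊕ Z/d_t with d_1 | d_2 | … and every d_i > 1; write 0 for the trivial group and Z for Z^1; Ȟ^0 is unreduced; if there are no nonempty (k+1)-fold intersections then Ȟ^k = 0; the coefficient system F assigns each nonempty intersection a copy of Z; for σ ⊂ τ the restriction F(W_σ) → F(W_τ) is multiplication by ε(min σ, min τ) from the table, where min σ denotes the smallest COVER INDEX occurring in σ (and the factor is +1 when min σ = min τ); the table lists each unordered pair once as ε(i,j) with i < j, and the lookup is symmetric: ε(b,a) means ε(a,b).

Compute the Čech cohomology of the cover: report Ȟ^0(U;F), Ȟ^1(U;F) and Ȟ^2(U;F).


Ȟ^0 ≅ Z; Ȟ^1 ≅ Z; Ȟ^2 ≅ 0

nerve simplices:
  W12={t8} W15={t4,t7} W23={t1} W34={t3,t5} W45={t9}
C dims 5,5; δ0: rk 4, SNF 1^4
degree 0: 5−4−0 = 1 → Ȟ^0 ≅ Z
degree 1: 5−0−4 = 1 → Ȟ^1 ≅ Z
degree 2: 0−0−0 = 0 → Ȟ^2 ≅ 0


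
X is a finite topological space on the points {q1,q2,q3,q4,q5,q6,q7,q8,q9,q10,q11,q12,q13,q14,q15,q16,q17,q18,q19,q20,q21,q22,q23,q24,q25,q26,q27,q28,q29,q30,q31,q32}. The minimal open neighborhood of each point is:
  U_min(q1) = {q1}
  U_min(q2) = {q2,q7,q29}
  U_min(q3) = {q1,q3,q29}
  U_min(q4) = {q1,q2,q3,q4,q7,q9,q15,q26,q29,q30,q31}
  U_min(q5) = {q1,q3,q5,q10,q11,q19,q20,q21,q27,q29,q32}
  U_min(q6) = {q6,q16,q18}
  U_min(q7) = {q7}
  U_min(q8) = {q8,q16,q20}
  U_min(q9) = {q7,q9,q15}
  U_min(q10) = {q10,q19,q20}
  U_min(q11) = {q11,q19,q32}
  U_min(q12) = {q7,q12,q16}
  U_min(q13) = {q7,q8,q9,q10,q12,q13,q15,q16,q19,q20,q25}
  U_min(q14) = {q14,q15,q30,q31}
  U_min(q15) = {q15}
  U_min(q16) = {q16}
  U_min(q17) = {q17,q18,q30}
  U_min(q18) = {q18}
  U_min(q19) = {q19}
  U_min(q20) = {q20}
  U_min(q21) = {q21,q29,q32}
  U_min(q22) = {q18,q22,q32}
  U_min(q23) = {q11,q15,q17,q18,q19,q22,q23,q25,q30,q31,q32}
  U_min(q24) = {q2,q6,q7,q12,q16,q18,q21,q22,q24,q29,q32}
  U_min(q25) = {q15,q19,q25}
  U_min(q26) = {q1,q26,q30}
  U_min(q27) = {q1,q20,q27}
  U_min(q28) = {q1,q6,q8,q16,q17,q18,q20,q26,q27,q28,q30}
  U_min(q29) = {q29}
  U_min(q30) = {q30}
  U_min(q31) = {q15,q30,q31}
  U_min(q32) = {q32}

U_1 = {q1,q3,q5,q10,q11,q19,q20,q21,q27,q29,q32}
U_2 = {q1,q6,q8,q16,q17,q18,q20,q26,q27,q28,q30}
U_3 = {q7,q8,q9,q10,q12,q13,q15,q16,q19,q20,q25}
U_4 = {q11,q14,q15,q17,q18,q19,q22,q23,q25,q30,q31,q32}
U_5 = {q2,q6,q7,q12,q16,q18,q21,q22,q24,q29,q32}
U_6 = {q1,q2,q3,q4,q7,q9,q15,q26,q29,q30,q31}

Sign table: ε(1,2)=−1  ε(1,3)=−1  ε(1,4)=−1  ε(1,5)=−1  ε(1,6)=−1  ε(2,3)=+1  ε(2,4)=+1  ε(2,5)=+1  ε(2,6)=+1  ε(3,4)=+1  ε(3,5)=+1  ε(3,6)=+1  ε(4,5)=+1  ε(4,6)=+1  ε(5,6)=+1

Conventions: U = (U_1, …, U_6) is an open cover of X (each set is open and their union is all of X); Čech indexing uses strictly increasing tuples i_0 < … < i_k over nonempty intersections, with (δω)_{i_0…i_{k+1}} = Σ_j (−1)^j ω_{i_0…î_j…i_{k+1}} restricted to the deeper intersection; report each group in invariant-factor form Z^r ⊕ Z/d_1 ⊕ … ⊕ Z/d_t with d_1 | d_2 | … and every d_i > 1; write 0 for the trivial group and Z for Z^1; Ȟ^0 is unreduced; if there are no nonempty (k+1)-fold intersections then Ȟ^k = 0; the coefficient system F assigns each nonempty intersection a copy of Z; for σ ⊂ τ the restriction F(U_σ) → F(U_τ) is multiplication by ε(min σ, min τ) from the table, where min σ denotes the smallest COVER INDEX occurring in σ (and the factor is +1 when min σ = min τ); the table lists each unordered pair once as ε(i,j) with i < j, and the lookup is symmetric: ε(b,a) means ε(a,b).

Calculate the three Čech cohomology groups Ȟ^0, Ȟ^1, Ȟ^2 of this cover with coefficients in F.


Ȟ^0 = Z; Ȟ^1 = 0; Ȟ^2 = Z/2

nerve of the cover:
  U12={q1,q20,q27} U13={q10,q19,q20} U14={q11,q19,q32} U15={q21,q29,q32} U16={q1,q3,q29} U23={q8,q16,q20} U24={q17,q18,q30} U25={q6,q16,q18} U26={q1,q26,q30} U34={q15,q19,q25} U35={q7,q12,q16} U36={q7,q9,q15} U45={q18,q22,q32} U46={q15,q30,q31} U56={q2,q7,q29}
  U123={q20} U126={q1} U134={q19} U145={q32} U156={q29} U235={q16} U245={q18} U246={q30} U346={q15} U356={q7}
C dims 6,15,10; δ0: rk 5, SNF 1^5; δ1: rk 10, SNF 1^9·2
Ȟ^0 = (6 − 5) − 0 = 1, so Ȟ^0 ≅ Z
Ȟ^1 = (15 − 10) − 5 = 0, so Ȟ^1 ≅ 0
Ȟ^2 = (10 − 0) − 10 = 0 plus torsion [2], so Ȟ^2 ≅ Z/2


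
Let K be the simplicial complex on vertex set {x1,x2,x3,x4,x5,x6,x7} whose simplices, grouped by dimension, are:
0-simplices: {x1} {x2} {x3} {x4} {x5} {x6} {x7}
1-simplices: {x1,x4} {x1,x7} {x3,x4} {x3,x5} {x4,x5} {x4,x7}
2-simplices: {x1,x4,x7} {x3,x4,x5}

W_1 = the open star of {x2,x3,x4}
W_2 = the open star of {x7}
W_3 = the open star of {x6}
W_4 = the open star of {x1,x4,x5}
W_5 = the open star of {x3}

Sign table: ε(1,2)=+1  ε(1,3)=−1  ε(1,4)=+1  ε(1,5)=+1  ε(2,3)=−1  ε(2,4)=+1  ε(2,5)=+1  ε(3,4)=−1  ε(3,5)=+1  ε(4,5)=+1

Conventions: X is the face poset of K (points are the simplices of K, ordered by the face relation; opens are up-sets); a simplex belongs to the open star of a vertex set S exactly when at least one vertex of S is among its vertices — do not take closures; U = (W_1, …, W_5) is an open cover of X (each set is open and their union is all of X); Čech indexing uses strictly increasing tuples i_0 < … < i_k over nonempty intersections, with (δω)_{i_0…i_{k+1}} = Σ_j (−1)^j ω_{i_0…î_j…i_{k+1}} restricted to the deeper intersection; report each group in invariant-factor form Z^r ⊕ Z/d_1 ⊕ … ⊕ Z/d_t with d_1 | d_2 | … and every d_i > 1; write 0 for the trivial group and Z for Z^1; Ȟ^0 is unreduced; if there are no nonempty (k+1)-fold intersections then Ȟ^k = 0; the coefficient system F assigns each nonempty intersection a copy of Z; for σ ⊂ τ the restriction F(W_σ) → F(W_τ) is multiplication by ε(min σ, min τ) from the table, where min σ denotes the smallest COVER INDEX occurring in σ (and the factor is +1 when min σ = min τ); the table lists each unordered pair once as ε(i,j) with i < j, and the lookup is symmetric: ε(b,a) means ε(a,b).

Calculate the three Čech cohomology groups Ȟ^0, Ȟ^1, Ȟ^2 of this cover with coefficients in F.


Ȟ^0(U;F) ≅ Z^2,  Ȟ^1(U;F) ≅ 0,  Ȟ^2(U;F) ≅ 0

nerve simplices:
  W1={{x2},{x3},{x4},{x1,x4},{x3,x4},{x3,x5},{x4,x5},{x4,x7},{x1,x4,x7},{x3,x4,x5}} W2={{x7},{x1,x7},{x4,x7},{x1,x4,x7}} W3={{x6}} W4={{x1},{x4},{x5},{x1,x4},{x1,x7},{x3,x4},{x3,x5},{x4,x5},{x4,x7},{x1,x4,x7},{x3,x4,x5}} W5={{x3},{x3,x4},{x3,x5},{x3,x4,x5}}
  W12={{x4,x7},{x1,x4,x7}} W14={{x4},{x1,x4},{x3,x4},{x3,x5},{x4,x5},{x4,x7},{x1,x4,x7},{x3,x4,x5}} W15={{x3},{x3,x4},{x3,x5},{x3,x4,x5}} W24={{x1,x7},{x4,x7},{x1,x4,x7}} W45={{x3,x4},{x3,x5},{x3,x4,x5}}
  W124={{x4,x7},{x1,x4,x7}} W145={{x3,x4},{x3,x5},{x3,x4,x5}}
C dims 5,5,2; δ0: rk 3, SNF 1^3; δ1: rk 2, SNF 1^2
degree 0: 5−3−0 = 2 → Ȟ^0 ≅ Z^2
degree 1: 5−2−3 = 0 → Ȟ^1 ≅ 0
degree 2: 2−0−2 = 0 → Ȟ^2 ≅ 0


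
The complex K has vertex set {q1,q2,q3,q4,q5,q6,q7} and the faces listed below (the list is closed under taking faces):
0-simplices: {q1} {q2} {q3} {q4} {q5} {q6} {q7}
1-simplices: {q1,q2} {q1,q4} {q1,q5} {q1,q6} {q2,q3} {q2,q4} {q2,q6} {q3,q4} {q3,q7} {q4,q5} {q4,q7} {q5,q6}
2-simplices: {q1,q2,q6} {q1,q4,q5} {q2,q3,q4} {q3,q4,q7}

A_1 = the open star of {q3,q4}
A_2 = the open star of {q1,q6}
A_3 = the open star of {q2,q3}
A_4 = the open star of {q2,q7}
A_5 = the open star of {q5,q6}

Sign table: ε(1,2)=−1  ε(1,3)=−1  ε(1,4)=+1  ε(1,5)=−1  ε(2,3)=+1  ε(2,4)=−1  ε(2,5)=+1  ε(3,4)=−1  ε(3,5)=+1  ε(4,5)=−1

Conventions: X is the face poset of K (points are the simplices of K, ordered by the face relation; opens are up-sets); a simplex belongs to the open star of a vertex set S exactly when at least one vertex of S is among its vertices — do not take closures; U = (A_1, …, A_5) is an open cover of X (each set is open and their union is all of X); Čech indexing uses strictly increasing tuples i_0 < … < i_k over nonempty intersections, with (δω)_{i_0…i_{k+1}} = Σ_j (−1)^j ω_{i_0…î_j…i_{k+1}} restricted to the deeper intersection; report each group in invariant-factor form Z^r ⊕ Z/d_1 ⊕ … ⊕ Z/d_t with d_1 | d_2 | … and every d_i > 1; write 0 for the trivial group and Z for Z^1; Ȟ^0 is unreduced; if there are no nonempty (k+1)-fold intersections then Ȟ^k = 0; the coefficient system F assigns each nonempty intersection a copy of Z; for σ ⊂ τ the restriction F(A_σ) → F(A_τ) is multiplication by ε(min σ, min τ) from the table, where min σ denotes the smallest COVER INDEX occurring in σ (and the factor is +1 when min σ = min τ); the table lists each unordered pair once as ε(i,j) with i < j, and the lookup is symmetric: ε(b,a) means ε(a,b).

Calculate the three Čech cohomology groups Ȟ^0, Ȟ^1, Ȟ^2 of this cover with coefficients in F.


nerve of the cover:
  A1={{q3},{q4},{q1,q4},{q2,q3},{q2,q4},{q3,q4},{q3,q7},{q4,q5},{q4,q7},{q1,q4,q5},{q2,q3,q4},{q3,q4,q7}} A2={{q1},{q6},{q1,q2},{q1,q4},{q1,q5},{q1,q6},{q2,q6},{q5,q6},{q1,q2,q6},{q1,q4,q5}} A3={{q2},{q3},{q1,q2},{q2,q3},{q2,q4},{q2,q6},{q3,q4},{q3,q7},{q1,q2,q6},{q2,q3,q4},{q3,q4,q7}} A4={{q2},{q7},{q1,q2},{q2,q3},{q2,q4},{q2,q6},{q3,q7},{q4,q7},{q1,q2,q6},{q2,q3,q4},{q3,q4,q7}} A5={{q5},{q6},{q1,q5},{q1,q6},{q2,q6},{q4,q5},{q5,q6},{q1,q2,q6},{q1,q4,q5}}
  A12={{q1,q4},{q1,q4,q5}} A13={{q3},{q2,q3},{q2,q4},{q3,q4},{q3,q7},{q2,q3,q4},{q3,q4,q7}} A14={{q2,q3},{q2,q4},{q3,q7},{q4,q7},{q2,q3,q4},{q3,q4,q7}} A15={{q4,q5},{q1,q4,q5}} A23={{q1,q2},{q2,q6},{q1,q2,q6}} A24={{q1,q2},{q2,q6},{q1,q2,q6}} A25={{q6},{q1,q5},{q1,q6},{q2,q6},{q5,q6},{q1,q2,q6},{q1,q4,q5}} A34={{q2},{q1,q2},{q2,q3},{q2,q4},{q2,q6},{q3,q7},{q1,q2,q6},{q2,q3,q4},{q3,q4,q7}} A35={{q2,q6},{q1,q2,q6}} A45={{q2,q6},{q1,q2,q6}}
  A125={{q1,q4,q5}} A134={{q2,q3},{q2,q4},{q3,q7},{q2,q3,q4},{q3,q4,q7}} A234={{q1,q2},{q2,q6},{q1,q2,q6}} A235={{q2,q6},{q1,q2,q6}} A245={{q2,q6},{q1,q2,q6}} A345={{q2,q6},{q1,q2,q6}}
  A2345={{q2,q6},{q1,q2,q6}}
C dims 5,10,6,1; δ0: rk 4, SNF 1^4; δ1: rk 5, SNF 1^5; δ2: rk 1, SNF 1^1
Ȟ^0 = (5 − 4) − 0 = 1, so Ȟ^0 ≅ Z
Ȟ^1 = (10 − 5) − 4 = 1, so Ȟ^1 ≅ Z
Ȟ^2 = (6 − 1) − 5 = 0, so Ȟ^2 ≅ 0

Ȟ^0 ≅ Z; Ȟ^1 ≅ Z; Ȟ^2 ≅ 0


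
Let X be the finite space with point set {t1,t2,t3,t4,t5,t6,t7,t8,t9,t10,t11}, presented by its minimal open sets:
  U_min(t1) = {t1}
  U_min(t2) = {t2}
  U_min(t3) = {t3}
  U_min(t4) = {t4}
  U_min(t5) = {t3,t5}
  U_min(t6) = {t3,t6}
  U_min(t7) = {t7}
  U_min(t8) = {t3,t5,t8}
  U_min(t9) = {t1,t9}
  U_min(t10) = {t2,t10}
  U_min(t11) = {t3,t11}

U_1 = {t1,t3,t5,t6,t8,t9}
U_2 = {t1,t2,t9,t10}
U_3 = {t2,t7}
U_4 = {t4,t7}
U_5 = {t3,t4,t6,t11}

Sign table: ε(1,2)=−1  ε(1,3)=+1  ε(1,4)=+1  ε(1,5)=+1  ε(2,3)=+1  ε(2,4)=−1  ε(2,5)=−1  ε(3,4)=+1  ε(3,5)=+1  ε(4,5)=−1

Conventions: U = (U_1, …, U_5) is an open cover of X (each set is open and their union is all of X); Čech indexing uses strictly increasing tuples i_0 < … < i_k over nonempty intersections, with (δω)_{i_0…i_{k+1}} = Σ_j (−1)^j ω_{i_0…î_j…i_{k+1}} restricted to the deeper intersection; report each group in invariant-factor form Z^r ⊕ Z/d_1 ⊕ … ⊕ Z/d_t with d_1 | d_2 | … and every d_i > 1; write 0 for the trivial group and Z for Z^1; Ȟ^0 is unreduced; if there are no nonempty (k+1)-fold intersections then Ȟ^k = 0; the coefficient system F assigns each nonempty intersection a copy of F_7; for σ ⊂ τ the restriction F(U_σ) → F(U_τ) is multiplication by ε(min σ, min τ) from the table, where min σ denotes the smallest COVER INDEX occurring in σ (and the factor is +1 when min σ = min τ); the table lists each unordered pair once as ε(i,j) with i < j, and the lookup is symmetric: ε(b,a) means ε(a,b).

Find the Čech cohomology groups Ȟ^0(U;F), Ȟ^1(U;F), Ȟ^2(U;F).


nerve simplices:
  U12={t1,t9} U15={t3,t6} U23={t2} U34={t7} U45={t4}
C dims 5,5; δ0: rk_F7 4
degree 0: 5−4−0 = 1 → Ȟ^0 ≅ Z/7
degree 1: 5−0−4 = 1 → Ȟ^1 ≅ Z/7
degree 2: 0−0−0 = 0 → Ȟ^2 ≅ 0

Ȟ^0 = Z/7, Ȟ^1 = Z/7 and Ȟ^2 = 0


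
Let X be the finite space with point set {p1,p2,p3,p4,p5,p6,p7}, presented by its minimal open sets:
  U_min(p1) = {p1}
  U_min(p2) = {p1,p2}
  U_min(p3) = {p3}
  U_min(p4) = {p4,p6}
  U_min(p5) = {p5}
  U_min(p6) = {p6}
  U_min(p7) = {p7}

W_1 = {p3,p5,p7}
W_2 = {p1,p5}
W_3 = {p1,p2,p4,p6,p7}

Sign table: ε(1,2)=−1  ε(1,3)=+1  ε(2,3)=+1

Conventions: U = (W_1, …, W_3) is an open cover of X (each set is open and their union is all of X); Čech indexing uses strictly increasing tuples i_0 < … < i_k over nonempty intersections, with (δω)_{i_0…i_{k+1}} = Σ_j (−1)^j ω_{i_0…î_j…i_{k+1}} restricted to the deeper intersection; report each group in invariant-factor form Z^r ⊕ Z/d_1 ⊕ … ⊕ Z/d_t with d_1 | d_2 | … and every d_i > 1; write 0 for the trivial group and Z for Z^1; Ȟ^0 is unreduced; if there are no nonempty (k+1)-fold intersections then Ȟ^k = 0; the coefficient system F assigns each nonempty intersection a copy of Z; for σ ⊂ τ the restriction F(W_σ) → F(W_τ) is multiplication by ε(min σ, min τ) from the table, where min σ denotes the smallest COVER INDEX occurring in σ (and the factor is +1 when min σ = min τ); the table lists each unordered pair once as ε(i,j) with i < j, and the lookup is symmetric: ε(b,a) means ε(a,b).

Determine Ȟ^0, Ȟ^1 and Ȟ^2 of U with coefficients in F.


Ȟ^0 ≅ 0,  Ȟ^1 ≅ Z/2,  Ȟ^2 ≅ 0

intersection data:
  W12={p5} W13={p7} W23={p1}
C dims 3,3; δ0: rk 3, SNF 1^2·2
Ȟ^0 = (3 − 3) − 0 = 0, so Ȟ^0 ≅ 0
Ȟ^1 = (3 − 0) − 3 = 0 plus torsion [2], so Ȟ^1 ≅ Z/2
Ȟ^2 = (0 − 0) − 0 = 0, so Ȟ^2 ≅ 0


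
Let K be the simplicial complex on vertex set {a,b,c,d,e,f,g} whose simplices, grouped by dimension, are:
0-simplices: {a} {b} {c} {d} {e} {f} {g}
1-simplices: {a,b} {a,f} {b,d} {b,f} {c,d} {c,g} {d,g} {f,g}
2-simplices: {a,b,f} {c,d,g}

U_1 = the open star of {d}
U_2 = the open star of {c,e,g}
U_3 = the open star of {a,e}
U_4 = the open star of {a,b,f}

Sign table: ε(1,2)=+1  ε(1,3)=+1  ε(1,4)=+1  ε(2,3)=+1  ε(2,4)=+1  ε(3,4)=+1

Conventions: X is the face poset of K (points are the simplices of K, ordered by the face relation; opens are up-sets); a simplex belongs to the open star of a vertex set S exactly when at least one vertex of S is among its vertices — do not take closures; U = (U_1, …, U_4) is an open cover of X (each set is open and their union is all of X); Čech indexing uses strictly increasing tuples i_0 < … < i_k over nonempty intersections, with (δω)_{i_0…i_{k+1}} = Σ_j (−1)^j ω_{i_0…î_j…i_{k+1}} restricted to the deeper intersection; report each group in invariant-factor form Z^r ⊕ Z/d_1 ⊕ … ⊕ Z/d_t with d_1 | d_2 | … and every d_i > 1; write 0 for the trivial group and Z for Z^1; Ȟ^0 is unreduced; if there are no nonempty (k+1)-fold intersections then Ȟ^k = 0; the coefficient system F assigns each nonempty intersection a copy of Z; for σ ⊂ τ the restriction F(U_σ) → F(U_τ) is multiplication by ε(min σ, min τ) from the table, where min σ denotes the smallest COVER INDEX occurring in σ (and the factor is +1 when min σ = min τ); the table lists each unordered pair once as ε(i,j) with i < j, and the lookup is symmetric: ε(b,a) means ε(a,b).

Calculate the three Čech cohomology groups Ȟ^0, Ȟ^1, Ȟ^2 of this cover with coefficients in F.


Ȟ^0 ≅ Z, Ȟ^1 ≅ Z^2, Ȟ^2 ≅ 0

intersection data:
  U1={{d},{b,d},{c,d},{d,g},{c,d,g}} U2={{c},{e},{g},{c,d},{c,g},{d,g},{f,g},{c,d,g}} U3={{a},{e},{a,b},{a,f},{a,b,f}} U4={{a},{b},{f},{a,b},{a,f},{b,d},{b,f},{f,g},{a,b,f}}
  U12={{c,d},{d,g},{c,d,g}} U14={{b,d}} U23={{e}} U24={{f,g}} U34={{a},{a,b},{a,f},{a,b,f}}
C dims 4,5; δ0: rk 3, SNF 1^3
Ȟ^0 = (4 − 3) − 0 = 1, so Ȟ^0 ≅ Z
Ȟ^1 = (5 − 0) − 3 = 2, so Ȟ^1 ≅ Z^2
Ȟ^2 = (0 − 0) − 0 = 0, so Ȟ^2 ≅ 0


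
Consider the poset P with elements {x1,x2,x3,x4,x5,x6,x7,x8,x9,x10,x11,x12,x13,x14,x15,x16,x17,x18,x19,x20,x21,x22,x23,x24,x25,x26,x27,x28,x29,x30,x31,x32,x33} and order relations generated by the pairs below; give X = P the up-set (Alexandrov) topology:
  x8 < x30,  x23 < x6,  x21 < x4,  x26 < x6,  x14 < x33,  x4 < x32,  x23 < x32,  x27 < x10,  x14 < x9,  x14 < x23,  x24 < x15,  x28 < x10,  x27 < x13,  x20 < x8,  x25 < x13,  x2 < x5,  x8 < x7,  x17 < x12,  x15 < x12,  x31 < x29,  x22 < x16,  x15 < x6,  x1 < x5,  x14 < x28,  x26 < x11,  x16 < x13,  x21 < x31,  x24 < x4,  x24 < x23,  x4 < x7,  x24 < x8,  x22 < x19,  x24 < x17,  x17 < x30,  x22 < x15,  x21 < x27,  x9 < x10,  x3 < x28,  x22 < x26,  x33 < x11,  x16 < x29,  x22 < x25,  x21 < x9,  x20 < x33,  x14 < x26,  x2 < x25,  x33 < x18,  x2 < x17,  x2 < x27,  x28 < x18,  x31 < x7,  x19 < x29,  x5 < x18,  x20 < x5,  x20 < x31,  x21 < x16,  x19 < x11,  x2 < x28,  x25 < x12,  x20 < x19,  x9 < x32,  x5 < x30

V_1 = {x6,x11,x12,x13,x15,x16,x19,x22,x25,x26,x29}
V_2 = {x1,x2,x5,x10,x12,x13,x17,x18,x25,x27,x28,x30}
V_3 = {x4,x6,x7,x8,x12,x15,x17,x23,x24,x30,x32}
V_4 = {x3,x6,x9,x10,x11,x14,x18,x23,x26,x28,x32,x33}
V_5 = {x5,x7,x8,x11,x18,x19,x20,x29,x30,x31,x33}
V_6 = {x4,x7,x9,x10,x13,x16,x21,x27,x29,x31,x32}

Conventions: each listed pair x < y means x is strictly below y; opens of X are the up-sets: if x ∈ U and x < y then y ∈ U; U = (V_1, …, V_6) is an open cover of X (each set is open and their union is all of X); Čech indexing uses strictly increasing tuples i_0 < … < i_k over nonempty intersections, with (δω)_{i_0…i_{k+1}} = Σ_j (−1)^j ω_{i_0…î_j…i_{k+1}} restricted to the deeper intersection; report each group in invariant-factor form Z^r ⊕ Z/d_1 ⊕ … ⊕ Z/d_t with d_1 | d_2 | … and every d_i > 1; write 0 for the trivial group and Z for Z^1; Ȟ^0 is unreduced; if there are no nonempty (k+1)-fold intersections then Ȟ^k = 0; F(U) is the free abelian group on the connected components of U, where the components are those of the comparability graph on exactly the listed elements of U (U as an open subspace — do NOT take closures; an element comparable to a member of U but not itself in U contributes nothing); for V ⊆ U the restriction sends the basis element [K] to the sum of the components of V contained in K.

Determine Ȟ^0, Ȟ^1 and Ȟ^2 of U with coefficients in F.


intersection data:
  V12={x12,x13,x25} V13={x6,x12,x15} V14={x6,x11,x26} V15={x11,x19,x29} V16={x13,x16,x29} V23={x12,x17,x30} V24={x10,x18,x28} V25={x5,x18,x30} V26={x10,x13,x27} V34={x6,x23,x32} V35={x7,x8,x30} V36={x4,x7,x32} V45={x11,x18,x33} V46={x9,x10,x32} V56={x7,x29,x31}
  V123={x12} V126={x13} V134={x6} V145={x11} V156={x29} V235={x30} V245={x18} V246={x10} V346={x32} V356={x7}
components per intersection:
  V1: {x6,x11,x12,x13,x15,x16,x19,x22,x25,x26,x29}
  V2: {x1,x2,x5,x10,x12,x13,x17,x18,x25,x27,x28,x30}
  V3: {x4,x6,x7,x8,x12,x15,x17,x23,x24,x30,x32}
  V4: {x3,x6,x9,x10,x11,x14,x18,x23,x26,x28,x32,x33}
  V5: {x5,x7,x8,x11,x18,x19,x20,x29,x30,x31,x33}
  V6: {x4,x7,x9,x10,x13,x16,x21,x27,x29,x31,x32}
  V12: {x12,x13,x25}
  V13: {x6,x12,x15}
  V14: {x6,x11,x26}
  V15: {x11,x19,x29}
  V16: {x13,x16,x29}
  V23: {x12,x17,x30}
  V24: {x10,x18,x28}
  V25: {x5,x18,x30}
  V26: {x10,x13,x27}
  V34: {x6,x23,x32}
  V35: {x7,x8,x30}
  V36: {x4,x7,x32}
  V45: {x11,x18,x33}
  V46: {x9,x10,x32}
  V56: {x7,x29,x31}
  V123: {x12}
  V126: {x13}
  V134: {x6}
  V145: {x11}
  V156: {x29}
  V235: {x30}
  V245: {x18}
  V246: {x10}
  V346: {x32}
  V356: {x7}
C dims 6,15,10; δ0: rk 5, SNF 1^5; δ1: rk 10, SNF 1^9·2
Ȟ^0 = (6 − 5) − 0 = 1, so Ȟ^0 ≅ Z
Ȟ^1 = (15 − 10) − 5 = 0, so Ȟ^1 ≅ 0
Ȟ^2 = (10 − 0) − 10 = 0 plus torsion [2], so Ȟ^2 ≅ Z/2

Ȟ^0 = Z, Ȟ^1 = 0 and Ȟ^2 = Z/2


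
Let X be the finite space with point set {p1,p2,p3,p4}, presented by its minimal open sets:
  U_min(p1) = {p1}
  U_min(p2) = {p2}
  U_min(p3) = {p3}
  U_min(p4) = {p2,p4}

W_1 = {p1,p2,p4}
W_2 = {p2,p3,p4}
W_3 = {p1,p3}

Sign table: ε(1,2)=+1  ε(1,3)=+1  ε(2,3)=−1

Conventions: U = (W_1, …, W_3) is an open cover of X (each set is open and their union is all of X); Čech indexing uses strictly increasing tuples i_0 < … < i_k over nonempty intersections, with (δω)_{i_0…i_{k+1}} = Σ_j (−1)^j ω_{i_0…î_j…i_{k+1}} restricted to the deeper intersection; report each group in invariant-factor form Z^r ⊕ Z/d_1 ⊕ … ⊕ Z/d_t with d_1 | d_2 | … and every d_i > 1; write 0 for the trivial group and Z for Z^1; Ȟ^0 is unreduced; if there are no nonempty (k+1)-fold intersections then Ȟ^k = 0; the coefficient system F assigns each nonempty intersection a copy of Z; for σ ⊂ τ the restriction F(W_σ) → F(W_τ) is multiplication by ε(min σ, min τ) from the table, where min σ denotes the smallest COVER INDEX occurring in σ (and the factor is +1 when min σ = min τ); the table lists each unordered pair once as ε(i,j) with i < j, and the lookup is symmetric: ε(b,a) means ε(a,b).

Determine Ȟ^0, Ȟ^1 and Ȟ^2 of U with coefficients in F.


nonempty intersections:
  W12={p2,p4} W13={p1} W23={p3}
C dims 3,3; δ0: rk 3, SNF 1^2·2
Ȟ^0: (3−3)−0=0 ⇒ 0
Ȟ^1: (3−0)−3=0 plus torsion [2] ⇒ Z/2
Ȟ^2: (0−0)−0=0 ⇒ 0

Ȟ^0 ≅ 0,  Ȟ^1 ≅ Z/2,  Ȟ^2 ≅ 0


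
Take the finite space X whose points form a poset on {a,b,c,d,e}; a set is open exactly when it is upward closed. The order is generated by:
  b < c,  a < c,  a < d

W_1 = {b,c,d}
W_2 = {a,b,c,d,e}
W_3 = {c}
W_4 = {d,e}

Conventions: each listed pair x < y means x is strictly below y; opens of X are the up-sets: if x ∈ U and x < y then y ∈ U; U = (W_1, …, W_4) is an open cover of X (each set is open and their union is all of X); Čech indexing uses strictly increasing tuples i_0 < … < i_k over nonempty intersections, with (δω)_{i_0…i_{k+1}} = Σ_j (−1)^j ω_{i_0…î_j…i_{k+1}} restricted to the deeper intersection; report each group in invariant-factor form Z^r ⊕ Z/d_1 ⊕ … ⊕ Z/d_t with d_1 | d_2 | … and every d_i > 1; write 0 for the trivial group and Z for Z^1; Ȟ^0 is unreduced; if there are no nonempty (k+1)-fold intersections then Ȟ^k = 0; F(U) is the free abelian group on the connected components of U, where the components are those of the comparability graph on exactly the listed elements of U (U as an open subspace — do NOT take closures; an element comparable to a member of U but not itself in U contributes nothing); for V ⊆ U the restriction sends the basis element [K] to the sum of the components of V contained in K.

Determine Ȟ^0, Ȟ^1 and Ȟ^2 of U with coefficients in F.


nerve of the cover:
  W12={b,c,d} W13={c} W14={d} W23={c} W24={d,e}
  W123={c} W124={d}
components per intersection:
  W1: {b,c} {d}
  W2: {a,b,c,d} {e}
  W3: {c}
  W4: {d} {e}
  W12: {b,c} {d}
  W13: {c}
  W14: {d}
  W23: {c}
  W24: {d} {e}
  W123: {c}
  W124: {d}
C dims 7,7,2; δ0: rk 5, SNF 1^5; δ1: rk 2, SNF 1^2
Ȟ^0 = (7 − 5) − 0 = 2, so Ȟ^0 ≅ Z^2
Ȟ^1 = (7 − 2) − 5 = 0, so Ȟ^1 ≅ 0
Ȟ^2 = (2 − 0) − 2 = 0, so Ȟ^2 ≅ 0

Ȟ^0 ≅ Z^2, Ȟ^1 ≅ 0, Ȟ^2 ≅ 0


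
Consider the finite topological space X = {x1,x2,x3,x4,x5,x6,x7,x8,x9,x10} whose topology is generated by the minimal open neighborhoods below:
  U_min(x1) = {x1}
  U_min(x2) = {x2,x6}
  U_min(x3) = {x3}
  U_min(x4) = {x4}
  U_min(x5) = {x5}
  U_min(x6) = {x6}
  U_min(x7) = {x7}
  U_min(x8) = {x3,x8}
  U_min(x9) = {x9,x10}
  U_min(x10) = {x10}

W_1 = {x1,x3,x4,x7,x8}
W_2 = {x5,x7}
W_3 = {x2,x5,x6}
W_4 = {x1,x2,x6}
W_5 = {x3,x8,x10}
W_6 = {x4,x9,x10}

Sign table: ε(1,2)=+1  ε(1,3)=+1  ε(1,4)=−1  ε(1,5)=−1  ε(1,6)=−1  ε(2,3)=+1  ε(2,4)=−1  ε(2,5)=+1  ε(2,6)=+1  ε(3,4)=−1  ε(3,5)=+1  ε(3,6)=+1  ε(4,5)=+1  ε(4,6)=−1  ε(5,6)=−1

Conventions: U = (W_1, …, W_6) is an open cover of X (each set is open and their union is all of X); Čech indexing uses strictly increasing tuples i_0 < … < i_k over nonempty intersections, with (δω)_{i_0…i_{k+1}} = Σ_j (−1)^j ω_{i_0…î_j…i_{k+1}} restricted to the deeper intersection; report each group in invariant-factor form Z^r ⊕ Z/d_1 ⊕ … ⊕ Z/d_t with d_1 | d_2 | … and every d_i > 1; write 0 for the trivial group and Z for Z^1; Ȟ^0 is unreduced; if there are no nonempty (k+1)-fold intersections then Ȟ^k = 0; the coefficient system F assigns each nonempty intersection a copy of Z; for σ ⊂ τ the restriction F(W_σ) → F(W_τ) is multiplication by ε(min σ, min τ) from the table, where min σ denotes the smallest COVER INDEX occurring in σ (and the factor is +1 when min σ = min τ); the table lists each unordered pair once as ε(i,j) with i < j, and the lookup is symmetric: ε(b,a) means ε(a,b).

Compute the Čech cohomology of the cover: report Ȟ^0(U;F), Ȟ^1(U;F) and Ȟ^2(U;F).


intersection data:
  W12={x7} W14={x1} W15={x3,x8} W16={x4} W23={x5} W34={x2,x6} W56={x10}
C dims 6,7; δ0: rk 6, SNF 1^5·2
Ȟ^0 = (6 − 6) − 0 = 0, so Ȟ^0 ≅ 0
Ȟ^1 = (7 − 0) − 6 = 1 plus torsion [2], so Ȟ^1 ≅ Z ⊕ Z/2
Ȟ^2 = (0 − 0) − 0 = 0, so Ȟ^2 ≅ 0

Ȟ^0(U;F) ≅ 0, Ȟ^1(U;F) ≅ Z ⊕ Z/2 and Ȟ^2(U;F) ≅ 0


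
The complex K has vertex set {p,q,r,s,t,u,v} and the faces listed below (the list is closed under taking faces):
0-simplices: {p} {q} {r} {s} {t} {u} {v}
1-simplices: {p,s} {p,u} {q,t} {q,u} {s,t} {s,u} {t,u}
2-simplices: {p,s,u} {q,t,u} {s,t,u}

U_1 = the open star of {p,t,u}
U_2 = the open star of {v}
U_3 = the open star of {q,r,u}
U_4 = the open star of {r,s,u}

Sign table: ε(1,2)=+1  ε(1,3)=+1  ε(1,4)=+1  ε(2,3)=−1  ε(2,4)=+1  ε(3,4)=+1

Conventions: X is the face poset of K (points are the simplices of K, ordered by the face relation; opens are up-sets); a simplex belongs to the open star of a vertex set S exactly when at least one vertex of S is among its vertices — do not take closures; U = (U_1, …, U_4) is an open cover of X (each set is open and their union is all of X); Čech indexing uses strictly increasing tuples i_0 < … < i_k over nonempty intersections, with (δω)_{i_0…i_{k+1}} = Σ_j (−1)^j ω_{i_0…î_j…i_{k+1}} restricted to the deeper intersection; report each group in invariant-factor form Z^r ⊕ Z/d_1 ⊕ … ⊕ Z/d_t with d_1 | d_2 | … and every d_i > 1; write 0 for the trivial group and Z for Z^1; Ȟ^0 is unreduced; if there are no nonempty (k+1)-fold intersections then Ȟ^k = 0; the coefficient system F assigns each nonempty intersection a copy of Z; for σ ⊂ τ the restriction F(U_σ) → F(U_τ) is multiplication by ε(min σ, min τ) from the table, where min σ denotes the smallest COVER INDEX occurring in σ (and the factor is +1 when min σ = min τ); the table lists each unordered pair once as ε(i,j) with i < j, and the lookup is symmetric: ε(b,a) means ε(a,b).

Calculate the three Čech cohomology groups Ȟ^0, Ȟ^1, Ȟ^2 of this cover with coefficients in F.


Ȟ^0 = Z^2, Ȟ^1 = 0 and Ȟ^2 = 0

nonempty overlaps:
  U1={{p},{t},{u},{p,s},{p,u},{q,t},{q,u},{s,t},{s,u},{t,u},{p,s,u},{q,t,u},{s,t,u}} U2={{v}} U3={{q},{r},{u},{p,u},{q,t},{q,u},{s,u},{t,u},{p,s,u},{q,t,u},{s,t,u}} U4={{r},{s},{u},{p,s},{p,u},{q,u},{s,t},{s,u},{t,u},{p,s,u},{q,t,u},{s,t,u}}
  U13={{u},{p,u},{q,t},{q,u},{s,u},{t,u},{p,s,u},{q,t,u},{s,t,u}} U14={{u},{p,s},{p,u},{q,u},{s,t},{s,u},{t,u},{p,s,u},{q,t,u},{s,t,u}} U34={{r},{u},{p,u},{q,u},{s,u},{t,u},{p,s,u},{q,t,u},{s,t,u}}
  U134={{u},{p,u},{q,u},{s,u},{t,u},{p,s,u},{q,t,u},{s,t,u}}
C dims 4,3,1; δ0: rk 2, SNF 1^2; δ1: rk 1, SNF 1^1
degree 0: 4−2−0 = 2 → Ȟ^0 ≅ Z^2
degree 1: 3−1−2 = 0 → Ȟ^1 ≅ 0
degree 2: 1−0−1 = 0 → Ȟ^2 ≅ 0


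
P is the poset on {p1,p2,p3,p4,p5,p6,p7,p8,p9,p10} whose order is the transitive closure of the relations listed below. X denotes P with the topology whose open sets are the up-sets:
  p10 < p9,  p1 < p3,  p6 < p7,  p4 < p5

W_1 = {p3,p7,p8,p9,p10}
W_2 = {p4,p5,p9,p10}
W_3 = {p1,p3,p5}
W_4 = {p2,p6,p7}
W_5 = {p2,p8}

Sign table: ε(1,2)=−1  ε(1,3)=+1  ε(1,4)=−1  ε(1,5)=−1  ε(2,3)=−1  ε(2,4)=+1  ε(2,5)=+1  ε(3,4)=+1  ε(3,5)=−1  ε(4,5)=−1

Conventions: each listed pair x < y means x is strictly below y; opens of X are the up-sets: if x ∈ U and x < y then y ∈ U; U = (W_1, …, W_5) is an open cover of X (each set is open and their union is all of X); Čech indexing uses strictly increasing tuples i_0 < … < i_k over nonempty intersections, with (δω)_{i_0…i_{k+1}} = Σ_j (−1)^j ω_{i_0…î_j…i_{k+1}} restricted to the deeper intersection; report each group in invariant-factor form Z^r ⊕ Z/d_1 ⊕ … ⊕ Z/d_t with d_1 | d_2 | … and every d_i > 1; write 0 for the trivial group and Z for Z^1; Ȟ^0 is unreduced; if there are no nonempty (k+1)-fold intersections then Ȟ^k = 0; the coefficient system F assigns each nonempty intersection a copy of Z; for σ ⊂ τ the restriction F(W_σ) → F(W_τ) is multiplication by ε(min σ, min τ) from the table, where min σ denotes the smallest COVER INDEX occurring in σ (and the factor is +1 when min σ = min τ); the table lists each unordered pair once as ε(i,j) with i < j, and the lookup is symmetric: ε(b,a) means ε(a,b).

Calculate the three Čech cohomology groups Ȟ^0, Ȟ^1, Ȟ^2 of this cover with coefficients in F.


cover nerve:
  W12={p9,p10} W13={p3} W14={p7} W15={p8} W23={p5} W45={p2}
C dims 5,6; δ0: rk 5, SNF 1^4·2
Ȟ^0: (5−5)−0=0 ⇒ 0
Ȟ^1: (6−0)−5=1 plus torsion [2] ⇒ Z ⊕ Z/2
Ȟ^2: (0−0)−0=0 ⇒ 0

Ȟ^0 = 0, Ȟ^1 = Z ⊕ Z/2, Ȟ^2 = 0


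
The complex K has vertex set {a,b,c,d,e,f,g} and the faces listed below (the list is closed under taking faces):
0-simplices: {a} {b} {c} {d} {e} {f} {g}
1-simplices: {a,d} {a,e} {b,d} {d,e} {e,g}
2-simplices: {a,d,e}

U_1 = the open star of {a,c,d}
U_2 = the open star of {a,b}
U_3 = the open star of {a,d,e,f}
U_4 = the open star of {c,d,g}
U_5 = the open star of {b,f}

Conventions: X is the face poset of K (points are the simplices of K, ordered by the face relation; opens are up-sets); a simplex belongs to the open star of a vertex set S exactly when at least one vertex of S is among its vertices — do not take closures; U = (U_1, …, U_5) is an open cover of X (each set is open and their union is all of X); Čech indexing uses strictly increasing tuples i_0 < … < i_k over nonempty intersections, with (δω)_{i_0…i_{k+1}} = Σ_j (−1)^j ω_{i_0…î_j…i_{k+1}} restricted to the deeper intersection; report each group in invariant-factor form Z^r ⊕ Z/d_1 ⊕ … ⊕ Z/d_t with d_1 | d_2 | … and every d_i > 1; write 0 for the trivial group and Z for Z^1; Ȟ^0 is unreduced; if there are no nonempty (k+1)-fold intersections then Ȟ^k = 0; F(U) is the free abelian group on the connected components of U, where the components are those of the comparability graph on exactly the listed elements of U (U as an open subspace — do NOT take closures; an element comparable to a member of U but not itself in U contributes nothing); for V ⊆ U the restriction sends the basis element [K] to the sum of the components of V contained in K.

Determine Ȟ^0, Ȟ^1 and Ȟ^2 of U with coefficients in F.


Ȟ^0 = Z^3, Ȟ^1 = 0, Ȟ^2 = 0

nerve of the cover:
  U1={{a},{c},{d},{a,d},{a,e},{b,d},{d,e},{a,d,e}} U2={{a},{b},{a,d},{a,e},{b,d},{a,d,e}} U3={{a},{d},{e},{f},{a,d},{a,e},{b,d},{d,e},{e,g},{a,d,e}} U4={{c},{d},{g},{a,d},{b,d},{d,e},{e,g},{a,d,e}} U5={{b},{f},{b,d}}
  U12={{a},{a,d},{a,e},{b,d},{a,d,e}} U13={{a},{d},{a,d},{a,e},{b,d},{d,e},{a,d,e}} U14={{c},{d},{a,d},{b,d},{d,e},{a,d,e}} U15={{b,d}} U23={{a},{a,d},{a,e},{b,d},{a,d,e}} U24={{a,d},{b,d},{a,d,e}} U25={{b},{b,d}} U34={{d},{a,d},{b,d},{d,e},{e,g},{a,d,e}} U35={{f},{b,d}} U45={{b,d}}
  U123={{a},{a,d},{a,e},{b,d},{a,d,e}} U124={{a,d},{b,d},{a,d,e}} U125={{b,d}} U134={{d},{a,d},{b,d},{d,e},{a,d,e}} U135={{b,d}} U145={{b,d}} U234={{a,d},{b,d},{a,d,e}} U235={{b,d}} U245={{b,d}} U345={{b,d}}
  U1234={{a,d},{b,d},{a,d,e}} U1235={{b,d}} U1245={{b,d}} U1345={{b,d}} U2345={{b,d}}
  U12345={{b,d}}
components per intersection:
  U1: {{a},{d},{a,d},{a,e},{b,d},{d,e},{a,d,e}} {{c}}
  U2: {{a},{a,d},{a,e},{a,d,e}} {{b},{b,d}}
  U3: {{a},{d},{e},{a,d},{a,e},{b,d},{d,e},{e,g},{a,d,e}} {{f}}
  U4: {{c}} {{d},{a,d},{b,d},{d,e},{a,d,e}} {{g},{e,g}}
  U5: {{b},{b,d}} {{f}}
  U12: {{a},{a,d},{a,e},{a,d,e}} {{b,d}}
  U13: {{a},{d},{a,d},{a,e},{b,d},{d,e},{a,d,e}}
  U14: {{c}} {{d},{a,d},{b,d},{d,e},{a,d,e}}
  U15: {{b,d}}
  U23: {{a},{a,d},{a,e},{a,d,e}} {{b,d}}
  U24: {{a,d},{a,d,e}} {{b,d}}
  U25: {{b},{b,d}}
  U34: {{d},{a,d},{b,d},{d,e},{a,d,e}} {{e,g}}
  U35: {{f}} {{b,d}}
  U45: {{b,d}}
  U123: {{a},{a,d},{a,e},{a,d,e}} {{b,d}}
  U124: {{a,d},{a,d,e}} {{b,d}}
  U125: {{b,d}}
  U134: {{d},{a,d},{b,d},{d,e},{a,d,e}}
  U135: {{b,d}}
  U145: {{b,d}}
  U234: {{a,d},{a,d,e}} {{b,d}}
  U235: {{b,d}}
  U245: {{b,d}}
  U345: {{b,d}}
  U1234: {{a,d},{a,d,e}} {{b,d}}
  U1235: {{b,d}}
  U1245: {{b,d}}
  U1345: {{b,d}}
  U2345: {{b,d}}
  U12345: {{b,d}}
C dims 11,16,13,6; δ0: rk 8, SNF 1^8; δ1: rk 8, SNF 1^8; δ2: rk 5, SNF 1^5
Ȟ^0 = (11 − 8) − 0 = 3, so Ȟ^0 ≅ Z^3
Ȟ^1 = (16 − 8) − 8 = 0, so Ȟ^1 ≅ 0
Ȟ^2 = (13 − 5) − 8 = 0, so Ȟ^2 ≅ 0
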